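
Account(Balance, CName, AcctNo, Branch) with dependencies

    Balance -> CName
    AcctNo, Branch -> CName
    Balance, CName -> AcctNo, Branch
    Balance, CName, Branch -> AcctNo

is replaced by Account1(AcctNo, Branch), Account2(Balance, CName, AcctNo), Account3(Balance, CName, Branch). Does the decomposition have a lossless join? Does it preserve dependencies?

lossless but not dependency-preserving

Lossless test (chase): Rows 2 and 3 agree on Balance, CName; apply Balance, CName→AcctNo, Branch and equate their AcctNo, Branch entries. Rows 1 and 2 agree on AcctNo, Branch; apply AcctNo, Branch→CName and equate their CName entries. Row 2 is now all distinguished symbols — the join is lossless.
Dependency preservation: the restricted closure of {AcctNo, Branch} across the fragments never reaches {CName}, so AcctNo, Branch → CName cannot be enforced without a join — not preserved.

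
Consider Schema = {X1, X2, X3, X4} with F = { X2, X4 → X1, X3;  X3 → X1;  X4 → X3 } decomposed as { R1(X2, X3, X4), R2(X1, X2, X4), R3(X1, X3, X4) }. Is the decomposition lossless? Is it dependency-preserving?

lossless and dependency-preserving

Lossless test (chase): Rows 1 and 2 agree on X2, X4; apply X2, X4→X1, X3 and equate their X1, X3 entries. Row 1 is now all distinguished symbols — the join is lossless.
Dependency preservation: X2, X4 → X1, X3 is not contained in any single fragment, but the restricted closure of its left-hand side across the fragments still reaches the right-hand side; the remaining FDs each lie inside some fragment. All dependencies are preserved.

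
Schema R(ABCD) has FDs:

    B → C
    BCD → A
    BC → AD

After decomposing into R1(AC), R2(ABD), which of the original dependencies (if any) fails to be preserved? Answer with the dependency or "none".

B → C

Check B → C: no single fragment contains all of {BC}, and the restricted closure of {B} across the fragments never reaches {C}.
BCD → A is preserved.
BC → AD is preserved.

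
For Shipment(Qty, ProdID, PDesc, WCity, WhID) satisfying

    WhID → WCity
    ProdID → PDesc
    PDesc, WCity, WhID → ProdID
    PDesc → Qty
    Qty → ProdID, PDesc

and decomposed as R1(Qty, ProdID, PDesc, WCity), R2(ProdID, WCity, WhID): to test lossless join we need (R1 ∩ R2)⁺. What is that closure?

R1 ∩ R2 = {ProdID, WCity}.
ProdID → PDesc applies, adding PDesc
PDesc → Qty applies, adding Qty
Closure: {Qty, ProdID, PDesc, WCity}.

Qty, ProdID, PDesc, WCity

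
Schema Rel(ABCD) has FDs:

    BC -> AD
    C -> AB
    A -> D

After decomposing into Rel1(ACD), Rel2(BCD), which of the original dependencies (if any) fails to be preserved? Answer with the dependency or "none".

none

BC → AD: restricted closure across fragments reaches AD.
C → AB: restricted closure across fragments reaches AB.
A → D lies within Rel1.
Every dependency is enforceable on the fragments, so the decomposition is dependency-preserving.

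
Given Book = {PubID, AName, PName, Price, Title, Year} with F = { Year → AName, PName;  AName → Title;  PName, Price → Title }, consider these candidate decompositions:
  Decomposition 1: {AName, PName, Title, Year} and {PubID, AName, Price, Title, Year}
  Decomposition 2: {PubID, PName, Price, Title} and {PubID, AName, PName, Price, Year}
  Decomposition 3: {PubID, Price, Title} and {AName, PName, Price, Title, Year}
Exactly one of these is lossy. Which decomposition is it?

Decomposition 3

Decomposition 1: common = {AName, Title, Year}, closure = {AName, PName, Title, Year} → lossless.
Decomposition 2: common = {PubID, PName, Price}, closure = {PubID, PName, Price, Title} → lossless.
Decomposition 3: common = {Price, Title}, closure = {Price, Title} → lossy.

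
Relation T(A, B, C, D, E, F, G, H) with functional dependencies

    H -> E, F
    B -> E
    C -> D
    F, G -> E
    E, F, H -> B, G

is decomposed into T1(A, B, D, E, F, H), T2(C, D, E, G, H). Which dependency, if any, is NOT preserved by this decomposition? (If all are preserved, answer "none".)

Check F, G → E: no single fragment contains all of {E, F, G}, and the restricted closure of {F, G} across the fragments never reaches {E}.
H → E, F is preserved.
B → E is preserved.
C → D is preserved.
E, F, H → B, G is preserved.

F, G -> E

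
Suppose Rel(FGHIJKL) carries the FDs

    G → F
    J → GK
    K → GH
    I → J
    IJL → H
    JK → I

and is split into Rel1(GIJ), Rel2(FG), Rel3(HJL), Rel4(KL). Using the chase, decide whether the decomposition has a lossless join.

No

Chase test. Columns are FGHIJKL; row i has aⱼ where attribute j ∈ Reli, else bᵢⱼ.
Initial tableau (one row per fragment):
  row 1: b11 a2 b13 a4 a5 b16 b17
  row 2: a1 a2 b23 b24 b25 b26 b27
  row 3: b31 b32 a3 b34 a5 b36 a7
  row 4: b41 b42 b43 b44 b45 a6 a7
Rows 1 and 2 agree on G; apply G→F and equate their F entries.
Rows 1 and 3 agree on J; apply J→GK and equate their GK entries.
Rows 1 and 3 agree on K; apply K→GH and equate their GH entries.
Rows 1 and 3 agree on JK; apply JK→I and equate their I entries.
Rows 1 and 3 agree on G; apply G→F and equate their F entries.
No row becomes fully distinguished — the join is lossy.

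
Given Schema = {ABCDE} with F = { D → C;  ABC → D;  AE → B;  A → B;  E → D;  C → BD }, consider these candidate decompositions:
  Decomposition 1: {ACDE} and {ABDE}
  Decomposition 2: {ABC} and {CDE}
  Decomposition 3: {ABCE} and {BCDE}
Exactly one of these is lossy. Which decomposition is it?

Decomposition 2

Decomposition 1: common = {ADE}, closure = {ABCDE} → lossless.
Decomposition 2: common = {C}, closure = {BCD} → lossy.
Decomposition 3: common = {BCE}, closure = {BCDE} → lossless.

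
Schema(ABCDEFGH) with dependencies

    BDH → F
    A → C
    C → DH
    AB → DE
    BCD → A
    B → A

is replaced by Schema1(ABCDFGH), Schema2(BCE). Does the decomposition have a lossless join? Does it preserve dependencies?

lossless and dependency-preserving

Lossless test: (BC)⁺ = {ABCDEFH}, which contains all of one fragment — lossless.
Dependency preservation: AB → DE is not contained in any single fragment, but the restricted closure of its left-hand side across the fragments still reaches the right-hand side; the remaining FDs each lie inside some fragment. All dependencies are preserved.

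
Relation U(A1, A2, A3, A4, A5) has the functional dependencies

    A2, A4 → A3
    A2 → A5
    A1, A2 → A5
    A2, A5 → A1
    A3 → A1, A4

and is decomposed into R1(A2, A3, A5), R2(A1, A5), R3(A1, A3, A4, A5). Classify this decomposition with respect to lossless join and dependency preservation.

Lossless test (chase): Rows 1 and 3 agree on A3; apply A3→A1, A4 and equate their A1, A4 entries. Row 1 is now all distinguished symbols — the join is lossless.
Dependency preservation: the restricted closure of {A2, A4} across the fragments never reaches {A3}, so A2, A4 → A3 cannot be enforced without a join — not preserved.

lossless but not dependency-preserving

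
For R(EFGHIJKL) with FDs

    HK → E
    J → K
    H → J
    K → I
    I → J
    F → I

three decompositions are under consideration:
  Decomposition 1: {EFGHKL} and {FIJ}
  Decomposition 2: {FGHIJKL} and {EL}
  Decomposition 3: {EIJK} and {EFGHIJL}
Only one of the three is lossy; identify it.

Decomposition 1: common = {F}, closure = {FIJK} → lossless.
Decomposition 2: common = {L}, closure = {L} → lossy.
Decomposition 3: common = {EIJ}, closure = {EIJK} → lossless.

Decomposition 2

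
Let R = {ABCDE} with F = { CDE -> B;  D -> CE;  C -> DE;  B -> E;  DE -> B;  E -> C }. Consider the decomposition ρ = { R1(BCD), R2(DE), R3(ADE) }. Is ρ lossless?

Yes

Chase test. Columns are ABCDE; row i has aⱼ where attribute j ∈ Ri, else bᵢⱼ.
Initial tableau (one row per fragment):
  row 1: b11 a2 a3 a4 b15
  row 2: b21 b22 b23 a4 a5
  row 3: a1 b32 b33 a4 a5
Rows 1 and 2 agree on D; apply D→CE and equate their CE entries.
Rows 1 and 3 agree on D; apply D→CE and equate their CE entries.
Rows 1 and 2 agree on DE; apply DE→B and equate their B entries.
Rows 1 and 3 agree on DE; apply DE→B and equate their B entries.
Row 3 is now all distinguished symbols — the join is lossless.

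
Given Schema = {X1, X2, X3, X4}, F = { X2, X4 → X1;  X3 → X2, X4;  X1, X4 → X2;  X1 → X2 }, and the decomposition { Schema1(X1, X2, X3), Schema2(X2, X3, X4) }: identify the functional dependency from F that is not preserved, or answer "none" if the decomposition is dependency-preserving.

X2, X4 → X1

Check X2, X4 → X1: no single fragment contains all of {X1, X2, X4}, and the restricted closure of {X2, X4} across the fragments never reaches {X1}.
X3 → X2, X4 is preserved.
X1, X4 → X2 is preserved.
X1 → X2 is preserved.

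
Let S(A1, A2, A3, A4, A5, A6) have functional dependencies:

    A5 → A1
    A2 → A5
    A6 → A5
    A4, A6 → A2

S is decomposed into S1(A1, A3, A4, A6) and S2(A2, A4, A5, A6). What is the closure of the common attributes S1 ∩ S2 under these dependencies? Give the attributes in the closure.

S1 ∩ S2 = {A4, A6}.
A6 → A5 applies, adding A5
A4, A6 → A2 applies, adding A2
A5 → A1 applies, adding A1
Closure: {A1, A2, A4, A5, A6}.

A1, A2, A4, A5, A6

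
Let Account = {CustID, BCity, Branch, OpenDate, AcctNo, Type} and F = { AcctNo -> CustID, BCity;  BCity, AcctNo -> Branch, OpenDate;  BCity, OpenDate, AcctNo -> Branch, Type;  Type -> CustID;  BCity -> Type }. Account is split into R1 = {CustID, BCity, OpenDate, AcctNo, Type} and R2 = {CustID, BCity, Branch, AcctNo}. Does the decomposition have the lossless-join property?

Yes

Common attributes: R1 ∩ R2 = {CustID, BCity, AcctNo}.
Closure of {CustID, BCity, AcctNo}: BCity, AcctNo → Branch, OpenDate applies, adding Branch, OpenDate; BCity, OpenDate, AcctNo → Branch, Type applies, adding Type. So (CustID, BCity, AcctNo)⁺ = {CustID, BCity, Branch, OpenDate, AcctNo, Type}.
This closure contains every attribute of R1, so R1 ∩ R2 → R1. The join is lossless.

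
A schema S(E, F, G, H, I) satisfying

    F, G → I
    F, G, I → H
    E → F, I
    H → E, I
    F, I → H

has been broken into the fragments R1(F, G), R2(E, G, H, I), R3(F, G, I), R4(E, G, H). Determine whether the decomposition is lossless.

No

Chase test. Columns are E, F, G, H, I; row i has aⱼ where attribute j ∈ Ri, else bᵢⱼ.
Initial tableau (one row per fragment):
  row 1: b11 a2 a3 b14 b15
  row 2: a1 b22 a3 a4 a5
  row 3: b31 a2 a3 b34 a5
  row 4: a1 b42 a3 a4 b45
Rows 1 and 3 agree on F, G; apply F, G→I and equate their I entries.
Rows 1 and 3 agree on F, G, I; apply F, G, I→H and equate their H entries.
Rows 2 and 4 agree on E; apply E→F, I and equate their F, I entries.
Rows 1 and 3 agree on H; apply H→E, I and equate their E, I entries.
No row becomes fully distinguished — the join is lossy.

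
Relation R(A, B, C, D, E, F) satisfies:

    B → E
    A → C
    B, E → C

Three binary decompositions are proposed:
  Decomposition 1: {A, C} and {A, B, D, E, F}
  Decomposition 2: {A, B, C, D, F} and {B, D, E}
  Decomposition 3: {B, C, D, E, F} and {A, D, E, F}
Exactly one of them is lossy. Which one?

Decomposition 3

Decomposition 1: common = {A}, closure = {A, C} → lossless.
Decomposition 2: common = {B, D}, closure = {B, C, D, E} → lossless.
Decomposition 3: common = {D, E, F}, closure = {D, E, F} → lossy.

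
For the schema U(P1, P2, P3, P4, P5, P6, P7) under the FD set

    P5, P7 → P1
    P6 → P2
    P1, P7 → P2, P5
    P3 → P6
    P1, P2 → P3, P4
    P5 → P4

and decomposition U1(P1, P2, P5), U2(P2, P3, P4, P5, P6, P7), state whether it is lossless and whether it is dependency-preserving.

Lossless test: (P2, P5)⁺ = {P2, P4, P5}, which is a superkey of neither fragment — lossy.
Dependency preservation: the restricted closure of {P5, P7} across the fragments never reaches {P1}, so P5, P7 → P1 cannot be enforced without a join — not preserved.

lossy and not dependency-preserving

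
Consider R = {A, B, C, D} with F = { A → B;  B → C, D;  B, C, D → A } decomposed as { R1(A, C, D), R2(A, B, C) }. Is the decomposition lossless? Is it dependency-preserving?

lossless and dependency-preserving

Lossless test: (A, C)⁺ = {A, B, C, D}, which contains all of one fragment — lossless.
Dependency preservation: B → C, D; B, C, D → A are not contained in any single fragment, but the restricted closure of each left-hand side across the fragments still reaches the right-hand side; the remaining FDs each lie inside some fragment. All dependencies are preserved.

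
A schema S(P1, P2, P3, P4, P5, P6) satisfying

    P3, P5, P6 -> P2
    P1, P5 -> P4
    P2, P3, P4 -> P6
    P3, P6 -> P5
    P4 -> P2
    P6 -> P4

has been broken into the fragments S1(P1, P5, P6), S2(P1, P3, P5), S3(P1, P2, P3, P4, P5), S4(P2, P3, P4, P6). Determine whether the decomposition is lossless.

Chase test. Columns are P1, P2, P3, P4, P5, P6; row i has aⱼ where attribute j ∈ Si, else bᵢⱼ.
Initial tableau (one row per fragment):
  row 1: a1 b12 b13 b14 a5 a6
  row 2: a1 b22 a3 b24 a5 b26
  row 3: a1 a2 a3 a4 a5 b36
  row 4: b41 a2 a3 a4 b45 a6
Rows 1 and 2 agree on P1, P5; apply P1, P5→P4 and equate their P4 entries.
Rows 1 and 3 agree on P1, P5; apply P1, P5→P4 and equate their P4 entries.
Rows 3 and 4 agree on P2, P3, P4; apply P2, P3, P4→P6 and equate their P6 entries.
Rows 3 and 4 agree on P3, P6; apply P3, P6→P5 and equate their P5 entries.
Rows 1 and 2 agree on P4; apply P4→P2 and equate their P2 entries.
Rows 1 and 3 agree on P4; apply P4→P2 and equate their P2 entries.
Rows 2 and 3 agree on P2, P3, P4; apply P2, P3, P4→P6 and equate their P6 entries.
Row 2 is now all distinguished symbols — the join is lossless.

Yes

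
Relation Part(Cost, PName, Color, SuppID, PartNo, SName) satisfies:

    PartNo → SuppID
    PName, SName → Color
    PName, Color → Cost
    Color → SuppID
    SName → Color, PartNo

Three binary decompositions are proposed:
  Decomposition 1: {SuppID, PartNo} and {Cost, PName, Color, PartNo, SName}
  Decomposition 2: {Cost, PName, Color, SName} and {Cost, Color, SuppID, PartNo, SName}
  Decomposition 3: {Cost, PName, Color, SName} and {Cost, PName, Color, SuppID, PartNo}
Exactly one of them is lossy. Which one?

Decomposition 3

Decomposition 1: common = {PartNo}, closure = {SuppID, PartNo} → lossless.
Decomposition 2: common = {Cost, Color, SName}, closure = {Cost, Color, SuppID, PartNo, SName} → lossless.
Decomposition 3: common = {Cost, PName, Color}, closure = {Cost, PName, Color, SuppID} → lossy.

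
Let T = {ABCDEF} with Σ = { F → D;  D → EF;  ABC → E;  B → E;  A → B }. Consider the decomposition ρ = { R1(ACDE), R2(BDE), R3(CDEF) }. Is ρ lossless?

Chase test. Columns are ABCDEF; row i has aⱼ where attribute j ∈ Ri, else bᵢⱼ.
Initial tableau (one row per fragment):
  row 1: a1 b12 a3 a4 a5 b16
  row 2: b21 a2 b23 a4 a5 b26
  row 3: b31 b32 a3 a4 a5 a6
Rows 1 and 2 agree on D; apply D→EF and equate their EF entries.
Rows 1 and 3 agree on D; apply D→EF and equate their EF entries.
No row becomes fully distinguished — the join is lossy.

No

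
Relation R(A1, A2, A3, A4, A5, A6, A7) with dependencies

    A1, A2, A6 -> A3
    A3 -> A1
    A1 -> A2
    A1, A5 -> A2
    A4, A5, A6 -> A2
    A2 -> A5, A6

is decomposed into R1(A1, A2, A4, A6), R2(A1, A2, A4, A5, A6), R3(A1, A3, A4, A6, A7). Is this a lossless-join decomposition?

Yes

Chase test. Columns are A1, A2, A3, A4, A5, A6, A7; row i has aⱼ where attribute j ∈ Ri, else bᵢⱼ.
Initial tableau (one row per fragment):
  row 1: a1 a2 b13 a4 b15 a6 b17
  row 2: a1 a2 b23 a4 a5 a6 b27
  row 3: a1 b32 a3 a4 b35 a6 a7
Rows 1 and 2 agree on A1, A2, A6; apply A1, A2, A6→A3 and equate their A3 entries.
Rows 1 and 3 agree on A1; apply A1→A2 and equate their A2 entries.
Rows 1 and 2 agree on A2; apply A2→A5, A6 and equate their A5, A6 entries.
Rows 1 and 3 agree on A2; apply A2→A5, A6 and equate their A5, A6 entries.
Rows 1 and 3 agree on A1, A2, A6; apply A1, A2, A6→A3 and equate their A3 entries.
Row 3 is now all distinguished symbols — the join is lossless.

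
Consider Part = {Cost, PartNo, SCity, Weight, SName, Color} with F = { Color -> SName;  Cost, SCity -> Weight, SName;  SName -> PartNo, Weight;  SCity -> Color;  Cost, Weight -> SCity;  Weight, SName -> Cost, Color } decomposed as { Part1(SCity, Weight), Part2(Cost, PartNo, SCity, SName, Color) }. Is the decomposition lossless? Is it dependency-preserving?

Lossless test: (SCity)⁺ = {Cost, PartNo, SCity, Weight, SName, Color}, which contains all of one fragment — lossless.
Dependency preservation: the restricted closure of {Cost, Weight} across the fragments never reaches {SCity}, so Cost, Weight → SCity cannot be enforced without a join — not preserved.

lossless but not dependency-preserving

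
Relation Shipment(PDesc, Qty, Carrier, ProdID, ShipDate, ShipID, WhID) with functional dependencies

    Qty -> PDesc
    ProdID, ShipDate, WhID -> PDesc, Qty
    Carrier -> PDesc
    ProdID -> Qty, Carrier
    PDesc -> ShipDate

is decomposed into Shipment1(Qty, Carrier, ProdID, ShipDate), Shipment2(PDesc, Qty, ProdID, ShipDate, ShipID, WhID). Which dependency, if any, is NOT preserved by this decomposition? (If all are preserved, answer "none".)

Check Carrier → PDesc: no single fragment contains all of {PDesc, Carrier}, and the restricted closure of {Carrier} across the fragments never reaches {PDesc}.
Qty → PDesc is preserved.
ProdID, ShipDate, WhID → PDesc, Qty is preserved.
ProdID → Qty, Carrier is preserved.
PDesc → ShipDate is preserved.

Carrier -> PDesc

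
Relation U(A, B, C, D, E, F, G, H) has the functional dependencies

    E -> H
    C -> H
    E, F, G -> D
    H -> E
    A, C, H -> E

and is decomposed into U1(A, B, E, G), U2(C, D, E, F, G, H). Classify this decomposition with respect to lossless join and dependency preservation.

Lossless test: (E, G)⁺ = {E, G, H}, which is a superkey of neither fragment — lossy.
Dependency preservation: A, C, H → E is not contained in any single fragment, but the restricted closure of its left-hand side across the fragments still reaches the right-hand side; the remaining FDs each lie inside some fragment. All dependencies are preserved.

lossy but dependency-preserving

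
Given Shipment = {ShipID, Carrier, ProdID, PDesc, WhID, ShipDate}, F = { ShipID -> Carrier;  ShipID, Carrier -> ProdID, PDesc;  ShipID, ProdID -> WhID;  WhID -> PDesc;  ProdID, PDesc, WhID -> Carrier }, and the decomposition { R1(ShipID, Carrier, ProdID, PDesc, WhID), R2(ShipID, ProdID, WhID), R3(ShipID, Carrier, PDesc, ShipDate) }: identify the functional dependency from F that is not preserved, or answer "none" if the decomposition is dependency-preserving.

ShipID → Carrier lies within R1.
ShipID, Carrier → ProdID, PDesc lies within R1.
ShipID, ProdID → WhID lies within R1.
WhID → PDesc lies within R1.
ProdID, PDesc, WhID → Carrier lies within R1.
Every dependency is enforceable on the fragments, so the decomposition is dependency-preserving.

none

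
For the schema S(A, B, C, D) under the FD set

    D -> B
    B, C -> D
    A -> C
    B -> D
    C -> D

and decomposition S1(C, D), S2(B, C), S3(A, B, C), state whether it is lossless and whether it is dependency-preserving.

Lossless test (chase): Rows 2 and 3 agree on B, C; apply B, C→D and equate their D entries. Rows 1 and 2 agree on C; apply C→D and equate their D entries. Rows 1 and 2 agree on D; apply D→B and equate their B entries. Row 3 is now all distinguished symbols — the join is lossless.
Dependency preservation: the restricted closure of {D} across the fragments never reaches {B}, so D → B cannot be enforced without a join — not preserved.

lossless but not dependency-preserving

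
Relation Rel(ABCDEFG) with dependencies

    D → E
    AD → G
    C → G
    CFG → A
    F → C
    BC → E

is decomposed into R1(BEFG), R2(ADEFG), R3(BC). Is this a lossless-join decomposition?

No

Chase test. Columns are ABCDEFG; row i has aⱼ where attribute j ∈ Ri, else bᵢⱼ.
Initial tableau (one row per fragment):
  row 1: b11 a2 b13 b14 a5 a6 a7
  row 2: a1 b22 b23 a4 a5 a6 a7
  row 3: b31 a2 a3 b34 b35 b36 b37
Rows 1 and 2 agree on F; apply F→C and equate their C entries.
Rows 1 and 2 agree on CFG; apply CFG→A and equate their A entries.
No row becomes fully distinguished — the join is lossy.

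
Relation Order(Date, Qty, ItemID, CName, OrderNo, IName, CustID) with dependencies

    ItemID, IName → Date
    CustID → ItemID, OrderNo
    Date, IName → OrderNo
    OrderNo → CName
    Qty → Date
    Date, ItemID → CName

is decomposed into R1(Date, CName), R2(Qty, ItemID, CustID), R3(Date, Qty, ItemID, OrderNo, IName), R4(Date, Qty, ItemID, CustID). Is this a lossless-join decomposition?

No

Chase test. Columns are Date, Qty, ItemID, CName, OrderNo, IName, CustID; row i has aⱼ where attribute j ∈ Ri, else bᵢⱼ.
Initial tableau (one row per fragment):
  row 1: a1 b12 b13 a4 b15 b16 b17
  row 2: b21 a2 a3 b24 b25 b26 a7
  row 3: a1 a2 a3 b34 a5 a6 b37
  row 4: a1 a2 a3 b44 b45 b46 a7
Rows 2 and 4 agree on CustID; apply CustID→ItemID, OrderNo and equate their ItemID, OrderNo entries.
Rows 2 and 4 agree on OrderNo; apply OrderNo→CName and equate their CName entries.
Rows 2 and 3 agree on Qty; apply Qty→Date and equate their Date entries.
Rows 2 and 3 agree on Date, ItemID; apply Date, ItemID→CName and equate their CName entries.
No row becomes fully distinguished — the join is lossy.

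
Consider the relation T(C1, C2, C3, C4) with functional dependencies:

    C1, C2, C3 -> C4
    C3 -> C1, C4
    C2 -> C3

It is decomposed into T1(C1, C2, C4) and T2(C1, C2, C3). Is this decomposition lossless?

Common attributes: T1 ∩ T2 = {C1, C2}.
Closure of {C1, C2}: C2 → C3 applies, adding C3; C1, C2, C3 → C4 applies, adding C4. So (C1, C2)⁺ = {C1, C2, C3, C4}.
This closure contains every attribute of T1, so T1 ∩ T2 → T1. The join is lossless.

Yes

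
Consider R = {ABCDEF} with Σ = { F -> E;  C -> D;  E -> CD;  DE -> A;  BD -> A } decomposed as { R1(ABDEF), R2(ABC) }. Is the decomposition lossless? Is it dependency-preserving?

Lossless test: (AB)⁺ = {AB}, which is a superkey of neither fragment — lossy.
Dependency preservation: the restricted closure of {C} across the fragments never reaches {D}, so C → D cannot be enforced without a join — not preserved.

lossy and not dependency-preserving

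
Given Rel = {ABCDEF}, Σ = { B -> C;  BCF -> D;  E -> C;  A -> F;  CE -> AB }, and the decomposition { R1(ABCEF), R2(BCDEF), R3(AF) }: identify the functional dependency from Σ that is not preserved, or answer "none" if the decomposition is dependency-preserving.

B → C lies within R1.
BCF → D lies within R2.
E → C lies within R1.
A → F lies within R1.
CE → AB lies within R1.
Every dependency is enforceable on the fragments, so the decomposition is dependency-preserving.

none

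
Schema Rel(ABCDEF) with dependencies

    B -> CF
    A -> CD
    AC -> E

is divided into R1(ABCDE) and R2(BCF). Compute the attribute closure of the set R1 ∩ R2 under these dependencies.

R1 ∩ R2 = {BC}.
B → CF applies, adding F
Closure: {BCF}.

BCF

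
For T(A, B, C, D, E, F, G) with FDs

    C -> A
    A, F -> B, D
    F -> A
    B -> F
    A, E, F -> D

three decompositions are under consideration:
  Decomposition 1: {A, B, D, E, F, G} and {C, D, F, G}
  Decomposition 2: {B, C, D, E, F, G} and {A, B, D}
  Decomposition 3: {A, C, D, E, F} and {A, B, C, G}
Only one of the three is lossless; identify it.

Decomposition 2

Decomposition 1: common = {D, F, G}, closure = {A, B, D, F, G} → lossy.
Decomposition 2: common = {B, D}, closure = {A, B, D, F} → lossless.
Decomposition 3: common = {A, C}, closure = {A, C} → lossy.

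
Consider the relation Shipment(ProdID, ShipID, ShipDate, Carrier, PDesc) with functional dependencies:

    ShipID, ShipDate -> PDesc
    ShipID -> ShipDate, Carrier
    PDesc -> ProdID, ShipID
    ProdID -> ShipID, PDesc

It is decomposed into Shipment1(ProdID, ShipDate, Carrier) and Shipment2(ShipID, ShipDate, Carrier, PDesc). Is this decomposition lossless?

Common attributes: Shipment1 ∩ Shipment2 = {ShipDate, Carrier}.
No dependency enlarges {ShipDate, Carrier}, so (ShipDate, Carrier)⁺ = {ShipDate, Carrier}.
The closure contains neither all of Shipment1 = {ProdID, ShipDate, Carrier} nor all of Shipment2 = {ShipID, ShipDate, Carrier, PDesc}, so the common attributes are not a superkey of either fragment. The join is lossy.

No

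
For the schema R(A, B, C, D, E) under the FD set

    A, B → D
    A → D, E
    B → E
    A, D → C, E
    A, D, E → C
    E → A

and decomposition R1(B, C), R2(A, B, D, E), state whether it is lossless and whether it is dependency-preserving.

Lossless test: (B)⁺ = {A, B, C, D, E}, which contains all of one fragment — lossless.
Dependency preservation: the restricted closure of {A, D} across the fragments never reaches {C, E}, so A, D → C, E cannot be enforced without a join — not preserved.

lossless but not dependency-preserving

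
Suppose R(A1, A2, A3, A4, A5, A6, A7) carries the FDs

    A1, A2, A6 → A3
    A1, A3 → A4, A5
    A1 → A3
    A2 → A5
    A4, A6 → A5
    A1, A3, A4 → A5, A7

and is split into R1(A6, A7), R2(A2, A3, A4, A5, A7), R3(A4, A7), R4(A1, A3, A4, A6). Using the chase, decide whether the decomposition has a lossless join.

No

Chase test. Columns are A1, A2, A3, A4, A5, A6, A7; row i has aⱼ where attribute j ∈ Ri, else bᵢⱼ.
Initial tableau (one row per fragment):
  row 1: b11 b12 b13 b14 b15 a6 a7
  row 2: b21 a2 a3 a4 a5 b26 a7
  row 3: b31 b32 b33 a4 b35 b36 a7
  row 4: a1 b42 a3 a4 b45 a6 b47
No row becomes fully distinguished — the join is lossy.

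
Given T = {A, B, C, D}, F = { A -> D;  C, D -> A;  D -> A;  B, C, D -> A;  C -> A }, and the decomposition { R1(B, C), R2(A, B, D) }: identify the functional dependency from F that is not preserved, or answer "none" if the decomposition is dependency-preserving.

Check C → A: no single fragment contains all of {A, C}, and the restricted closure of {C} across the fragments never reaches {A}.
A → D is preserved.
C, D → A is preserved.
D → A is preserved.
B, C, D → A is preserved.

C -> A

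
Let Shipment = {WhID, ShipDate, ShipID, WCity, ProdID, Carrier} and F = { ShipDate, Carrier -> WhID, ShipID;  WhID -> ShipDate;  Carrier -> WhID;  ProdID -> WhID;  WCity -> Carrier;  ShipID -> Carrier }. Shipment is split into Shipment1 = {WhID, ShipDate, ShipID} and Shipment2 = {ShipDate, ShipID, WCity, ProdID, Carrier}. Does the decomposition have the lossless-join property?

Common attributes: Shipment1 ∩ Shipment2 = {ShipDate, ShipID}.
Closure of {ShipDate, ShipID}: ShipID → Carrier applies, adding Carrier; ShipDate, Carrier → WhID, ShipID applies, adding WhID. So (ShipDate, ShipID)⁺ = {WhID, ShipDate, ShipID, Carrier}.
This closure contains every attribute of Shipment1, so Shipment1 ∩ Shipment2 → Shipment1. The join is lossless.

Yes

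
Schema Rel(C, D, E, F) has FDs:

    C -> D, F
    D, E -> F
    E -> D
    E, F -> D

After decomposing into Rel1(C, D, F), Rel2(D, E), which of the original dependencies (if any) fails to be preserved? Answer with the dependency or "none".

Check D, E → F: no single fragment contains all of {D, E, F}, and the restricted closure of {D, E} across the fragments never reaches {F}.
C → D, F is preserved.
E → D is preserved.
E, F → D is preserved.

D, E -> F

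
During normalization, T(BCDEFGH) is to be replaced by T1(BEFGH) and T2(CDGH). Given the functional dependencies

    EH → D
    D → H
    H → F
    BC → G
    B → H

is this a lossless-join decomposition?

No

Common attributes: T1 ∩ T2 = {GH}.
Closure of {GH}: H → F applies, adding F. So (GH)⁺ = {FGH}.
The closure contains neither all of T1 = {BEFGH} nor all of T2 = {CDGH}, so the common attributes are not a superkey of either fragment. The join is lossy.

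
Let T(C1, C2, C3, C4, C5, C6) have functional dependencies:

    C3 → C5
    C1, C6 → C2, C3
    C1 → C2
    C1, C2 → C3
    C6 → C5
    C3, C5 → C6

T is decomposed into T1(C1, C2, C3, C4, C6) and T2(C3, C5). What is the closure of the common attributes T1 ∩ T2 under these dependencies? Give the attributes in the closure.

C3, C5, C6

T1 ∩ T2 = {C3}.
C3 → C5 applies, adding C5
C3, C5 → C6 applies, adding C6
Closure: {C3, C5, C6}.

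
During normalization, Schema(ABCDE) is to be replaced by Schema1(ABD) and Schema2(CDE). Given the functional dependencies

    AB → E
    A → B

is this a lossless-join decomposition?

Common attributes: Schema1 ∩ Schema2 = {D}.
No dependency enlarges {D}, so (D)⁺ = {D}.
The closure contains neither all of Schema1 = {ABD} nor all of Schema2 = {CDE}, so the common attributes are not a superkey of either fragment. The join is lossy.

No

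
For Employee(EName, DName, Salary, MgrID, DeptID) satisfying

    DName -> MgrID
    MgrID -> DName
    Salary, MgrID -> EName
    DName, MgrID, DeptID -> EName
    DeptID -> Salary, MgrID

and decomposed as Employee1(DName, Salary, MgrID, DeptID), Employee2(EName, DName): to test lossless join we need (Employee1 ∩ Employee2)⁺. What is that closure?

DName, MgrID

Employee1 ∩ Employee2 = {DName}.
DName → MgrID applies, adding MgrID
Closure: {DName, MgrID}.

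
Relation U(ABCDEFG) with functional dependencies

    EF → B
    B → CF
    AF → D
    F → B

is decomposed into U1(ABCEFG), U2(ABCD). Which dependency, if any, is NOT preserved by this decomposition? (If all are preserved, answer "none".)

none

EF → B lies within U1.
B → CF lies within U1.
AF → D: restricted closure across fragments reaches D.
F → B lies within U1.
Every dependency is enforceable on the fragments, so the decomposition is dependency-preserving.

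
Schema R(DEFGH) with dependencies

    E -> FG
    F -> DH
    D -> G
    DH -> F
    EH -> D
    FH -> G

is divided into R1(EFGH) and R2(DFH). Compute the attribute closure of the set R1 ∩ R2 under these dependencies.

R1 ∩ R2 = {FH}.
F → DH applies, adding D
D → G applies, adding G
Closure: {DFGH}.

DFGH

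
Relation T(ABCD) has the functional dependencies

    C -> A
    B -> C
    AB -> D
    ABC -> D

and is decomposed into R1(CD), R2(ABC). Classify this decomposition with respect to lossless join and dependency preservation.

Lossless test: (C)⁺ = {AC}, which is a superkey of neither fragment — lossy.
Dependency preservation: the restricted closure of {AB} across the fragments never reaches {D}, so AB → D cannot be enforced without a join — not preserved.

lossy and not dependency-preserving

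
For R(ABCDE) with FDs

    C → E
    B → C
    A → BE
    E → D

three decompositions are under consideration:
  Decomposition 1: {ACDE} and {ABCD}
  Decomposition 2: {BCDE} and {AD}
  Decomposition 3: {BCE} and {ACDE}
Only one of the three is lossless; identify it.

Decomposition 1

Decomposition 1: common = {ACD}, closure = {ABCDE} → lossless.
Decomposition 2: common = {D}, closure = {D} → lossy.
Decomposition 3: common = {CE}, closure = {CDE} → lossy.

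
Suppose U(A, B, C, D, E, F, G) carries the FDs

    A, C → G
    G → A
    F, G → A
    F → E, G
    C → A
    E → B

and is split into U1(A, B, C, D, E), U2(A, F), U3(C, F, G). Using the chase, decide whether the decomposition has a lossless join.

Chase test. Columns are A, B, C, D, E, F, G; row i has aⱼ where attribute j ∈ Ui, else bᵢⱼ.
Initial tableau (one row per fragment):
  row 1: a1 a2 a3 a4 a5 b16 b17
  row 2: a1 b22 b23 b24 b25 a6 b27
  row 3: b31 b32 a3 b34 b35 a6 a7
Rows 2 and 3 agree on F; apply F→E, G and equate their E, G entries.
Rows 1 and 3 agree on C; apply C→A and equate their A entries.
Rows 2 and 3 agree on E; apply E→B and equate their B entries.
Rows 1 and 3 agree on A, C; apply A, C→G and equate their G entries.
No row becomes fully distinguished — the join is lossy.

No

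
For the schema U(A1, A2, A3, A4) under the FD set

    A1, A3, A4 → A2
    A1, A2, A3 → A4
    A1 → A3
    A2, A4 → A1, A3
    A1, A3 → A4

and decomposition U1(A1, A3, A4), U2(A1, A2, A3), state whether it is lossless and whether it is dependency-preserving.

Lossless test: (A1, A3)⁺ = {A1, A2, A3, A4}, which contains all of one fragment — lossless.
Dependency preservation: the restricted closure of {A2, A4} across the fragments never reaches {A1, A3}, so A2, A4 → A1, A3 cannot be enforced without a join — not preserved.

lossless but not dependency-preserving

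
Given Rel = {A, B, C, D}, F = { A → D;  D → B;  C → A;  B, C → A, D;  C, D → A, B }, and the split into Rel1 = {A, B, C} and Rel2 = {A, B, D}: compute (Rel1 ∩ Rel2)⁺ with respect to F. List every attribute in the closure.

Rel1 ∩ Rel2 = {A, B}.
A → D applies, adding D
Closure: {A, B, D}.

A, B, D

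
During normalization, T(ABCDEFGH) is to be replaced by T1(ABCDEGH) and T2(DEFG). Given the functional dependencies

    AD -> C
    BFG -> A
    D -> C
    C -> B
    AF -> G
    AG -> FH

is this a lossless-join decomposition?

No

Common attributes: T1 ∩ T2 = {DEG}.
Closure of {DEG}: D → C applies, adding C; C → B applies, adding B. So (DEG)⁺ = {BCDEG}.
The closure contains neither all of T1 = {ABCDEGH} nor all of T2 = {DEFG}, so the common attributes are not a superkey of either fragment. The join is lossy.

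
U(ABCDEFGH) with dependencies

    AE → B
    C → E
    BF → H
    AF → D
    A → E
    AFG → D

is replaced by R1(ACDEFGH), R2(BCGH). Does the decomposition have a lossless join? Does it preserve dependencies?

Lossless test: (CGH)⁺ = {CEGH}, which is a superkey of neither fragment — lossy.
Dependency preservation: the restricted closure of {AE} across the fragments never reaches {B}, so AE → B cannot be enforced without a join — not preserved.

lossy and not dependency-preserving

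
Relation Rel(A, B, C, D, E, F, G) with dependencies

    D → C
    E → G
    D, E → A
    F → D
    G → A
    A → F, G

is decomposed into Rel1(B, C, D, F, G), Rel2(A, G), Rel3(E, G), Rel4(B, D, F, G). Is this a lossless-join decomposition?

No

Chase test. Columns are A, B, C, D, E, F, G; row i has aⱼ where attribute j ∈ Reli, else bᵢⱼ.
Initial tableau (one row per fragment):
  row 1: b11 a2 a3 a4 b15 a6 a7
  row 2: a1 b22 b23 b24 b25 b26 a7
  row 3: b31 b32 b33 b34 a5 b36 a7
  row 4: b41 a2 b43 a4 b45 a6 a7
Rows 1 and 4 agree on D; apply D→C and equate their C entries.
Rows 1 and 2 agree on G; apply G→A and equate their A entries.
Rows 1 and 3 agree on G; apply G→A and equate their A entries.
Rows 1 and 4 agree on G; apply G→A and equate their A entries.
Rows 1 and 2 agree on A; apply A→F, G and equate their F, G entries.
Rows 1 and 3 agree on A; apply A→F, G and equate their F, G entries.
Rows 1 and 2 agree on F; apply F→D and equate their D entries.
Rows 1 and 3 agree on F; apply F→D and equate their D entries.
Rows 1 and 2 agree on D; apply D→C and equate their C entries.
Rows 1 and 3 agree on D; apply D→C and equate their C entries.
No row becomes fully distinguished — the join is lossy.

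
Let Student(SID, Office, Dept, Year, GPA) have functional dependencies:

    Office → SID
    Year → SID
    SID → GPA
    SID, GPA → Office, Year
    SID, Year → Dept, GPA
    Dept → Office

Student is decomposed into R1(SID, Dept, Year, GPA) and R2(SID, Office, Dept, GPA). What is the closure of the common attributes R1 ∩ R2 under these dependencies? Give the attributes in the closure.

SID, Office, Dept, Year, GPA

R1 ∩ R2 = {SID, Dept, GPA}.
SID, GPA → Office, Year applies, adding Office, Year
Closure: {SID, Office, Dept, Year, GPA}.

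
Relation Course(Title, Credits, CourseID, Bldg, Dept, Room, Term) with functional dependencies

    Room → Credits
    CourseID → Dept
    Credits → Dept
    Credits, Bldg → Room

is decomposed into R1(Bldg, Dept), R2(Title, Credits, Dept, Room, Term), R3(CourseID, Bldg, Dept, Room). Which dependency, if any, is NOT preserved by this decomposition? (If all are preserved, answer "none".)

Check Credits, Bldg → Room: no single fragment contains all of {Credits, Bldg, Room}, and the restricted closure of {Credits, Bldg} across the fragments never reaches {Room}.
Room → Credits is preserved.
CourseID → Dept is preserved.
Credits → Dept is preserved.

Credits, Bldg → Room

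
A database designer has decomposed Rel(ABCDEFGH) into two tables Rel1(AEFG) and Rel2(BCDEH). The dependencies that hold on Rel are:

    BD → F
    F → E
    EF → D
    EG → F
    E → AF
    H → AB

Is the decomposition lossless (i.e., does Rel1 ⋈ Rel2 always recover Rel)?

No

Common attributes: Rel1 ∩ Rel2 = {E}.
Closure of {E}: E → AF applies, adding AF; EF → D applies, adding D. So (E)⁺ = {ADEF}.
The closure contains neither all of Rel1 = {AEFG} nor all of Rel2 = {BCDEH}, so the common attributes are not a superkey of either fragment. The join is lossy.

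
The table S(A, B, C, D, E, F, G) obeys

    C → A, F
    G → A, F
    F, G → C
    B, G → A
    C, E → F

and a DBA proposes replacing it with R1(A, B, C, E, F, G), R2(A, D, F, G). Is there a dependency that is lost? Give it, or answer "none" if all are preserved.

none

C → A, F lies within R1.
G → A, F lies within R1.
F, G → C lies within R1.
B, G → A lies within R1.
C, E → F lies within R1.
Every dependency is enforceable on the fragments, so the decomposition is dependency-preserving.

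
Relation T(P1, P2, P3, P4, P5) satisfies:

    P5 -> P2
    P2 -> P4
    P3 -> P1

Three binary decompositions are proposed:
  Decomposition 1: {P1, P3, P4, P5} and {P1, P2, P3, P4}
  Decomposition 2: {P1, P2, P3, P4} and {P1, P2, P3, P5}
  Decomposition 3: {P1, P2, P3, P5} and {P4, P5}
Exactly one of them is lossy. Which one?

Decomposition 1

Decomposition 1: common = {P1, P3, P4}, closure = {P1, P3, P4} → lossy.
Decomposition 2: common = {P1, P2, P3}, closure = {P1, P2, P3, P4} → lossless.
Decomposition 3: common = {P5}, closure = {P2, P4, P5} → lossless.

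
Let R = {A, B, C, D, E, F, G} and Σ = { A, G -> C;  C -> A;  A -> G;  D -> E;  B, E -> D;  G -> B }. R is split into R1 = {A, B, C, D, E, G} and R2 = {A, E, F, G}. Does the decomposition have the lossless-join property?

Common attributes: R1 ∩ R2 = {A, E, G}.
Closure of {A, E, G}: A, G → C applies, adding C; G → B applies, adding B; B, E → D applies, adding D. So (A, E, G)⁺ = {A, B, C, D, E, G}.
This closure contains every attribute of R1, so R1 ∩ R2 → R1. The join is lossless.

Yes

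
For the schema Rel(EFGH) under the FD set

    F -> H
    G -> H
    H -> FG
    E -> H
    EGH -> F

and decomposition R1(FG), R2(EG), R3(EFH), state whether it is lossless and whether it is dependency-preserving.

lossless and dependency-preserving

Lossless test (chase): Rows 1 and 3 agree on F; apply F→H and equate their H entries. Rows 1 and 2 agree on G; apply G→H and equate their H entries. Rows 1 and 2 agree on H; apply H→FG and equate their FG entries. Rows 1 and 3 agree on H; apply H→FG and equate their FG entries. Row 2 is now all distinguished symbols — the join is lossless.
Dependency preservation: G → H; H → FG; EGH → F are not contained in any single fragment, but the restricted closure of each left-hand side across the fragments still reaches the right-hand side; the remaining FDs each lie inside some fragment. All dependencies are preserved.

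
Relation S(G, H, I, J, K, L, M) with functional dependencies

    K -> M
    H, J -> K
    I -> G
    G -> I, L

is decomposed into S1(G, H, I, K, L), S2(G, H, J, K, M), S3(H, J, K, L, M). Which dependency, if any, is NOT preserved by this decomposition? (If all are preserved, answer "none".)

none

K → M lies within S2.
H, J → K lies within S2.
I → G lies within S1.
G → I, L lies within S1.
Every dependency is enforceable on the fragments, so the decomposition is dependency-preserving.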